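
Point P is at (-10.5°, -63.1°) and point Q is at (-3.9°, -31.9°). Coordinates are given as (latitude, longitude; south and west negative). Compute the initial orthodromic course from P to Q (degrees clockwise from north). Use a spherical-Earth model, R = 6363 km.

θ = atan2( sin Δλ·cos φ₂ ,  cos φ₁ sin φ₂ − sin φ₁ cos φ₂ cos Δλ )
  = atan2(+0.5168, +0.0886) = 80.27°

80.3°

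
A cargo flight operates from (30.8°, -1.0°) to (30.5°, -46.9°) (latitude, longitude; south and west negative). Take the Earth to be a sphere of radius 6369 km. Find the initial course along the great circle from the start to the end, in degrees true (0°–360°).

θ = atan2( sin Δλ·cos φ₂ ,  cos φ₁ sin φ₂ − sin φ₁ cos φ₂ cos Δλ )
  = atan2(-0.6188, +0.1289) = 281.77°

281.8°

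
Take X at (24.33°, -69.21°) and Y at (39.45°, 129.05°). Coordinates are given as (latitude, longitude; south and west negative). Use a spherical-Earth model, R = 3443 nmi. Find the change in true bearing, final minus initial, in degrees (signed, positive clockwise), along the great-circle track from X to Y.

-146.4°

Initial bearing θ₁ = atan2(sin Δλ cos φ₂, cos φ₁ sin φ₂ − sin φ₁ cos φ₂ cos Δλ) = 344.65°
Final bearing θ₂ = (initial bearing from the destination back to the start) + 180° = 198.21°
Δθ = θ₂ − θ₁ = -146.4°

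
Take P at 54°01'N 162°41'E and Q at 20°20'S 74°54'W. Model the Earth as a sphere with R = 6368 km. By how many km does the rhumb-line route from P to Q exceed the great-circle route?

Great circle: cos σ = sin φ₁ sin φ₂ + cos φ₁ cos φ₂ cos Δλ,  σ = 2.1853 rad → d_gc = 13915.7 km
Rhumb line: Δψ = -1.4872, q = Δφ/Δψ = 0.8725, d_rh = R√(Δφ²+q²Δλ²) = 14464.1 km
Excess = 14464.1 − 13915.7 = 548.4 ≈ 548 km

548 km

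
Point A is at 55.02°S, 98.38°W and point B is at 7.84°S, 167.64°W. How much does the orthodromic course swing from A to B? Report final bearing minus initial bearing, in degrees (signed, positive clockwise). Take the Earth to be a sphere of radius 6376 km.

At departure: θ₁ = atan2(sin Δλ cos φ₂, cos φ₁ sin φ₂ − sin φ₁ cos φ₂ cos Δλ) = 282.73°
At arrival: θ₂ = atan2(sin Δλ cos φ₁, −cos φ₂ sin φ₁ + sin φ₂ cos φ₁ cos Δλ) = 325.63°
Δθ = θ₂ − θ₁ = +42.9°

+42.9°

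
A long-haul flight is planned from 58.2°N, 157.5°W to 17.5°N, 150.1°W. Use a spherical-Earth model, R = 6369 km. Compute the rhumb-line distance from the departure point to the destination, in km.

4566 km

Rhumb course C = atan2(Δλ, Δψ) with Δψ = ln[tan(π/4+φ₂/2)/tan(π/4+φ₁/2)] = -0.9455, Δλ = +0.1292 → C = 172.22°
d = R·|Δφ| / |cos C| = 6369·0.71035 / 0.99080 = 4566 km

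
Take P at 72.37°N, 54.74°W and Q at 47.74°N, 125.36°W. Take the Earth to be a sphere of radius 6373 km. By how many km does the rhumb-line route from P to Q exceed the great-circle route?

222 km

Great circle: cos σ = sin φ₁ sin φ₂ + cos φ₁ cos φ₂ cos Δλ,  σ = 0.6874 rad → d_gc = 4380.5 km
Rhumb line: Δψ = -0.9131, q = Δφ/Δψ = 0.4708, d_rh = R√(Δφ²+q²Δλ²) = 4602.2 km
Excess = 4602.2 − 4380.5 = 221.7 ≈ 222 km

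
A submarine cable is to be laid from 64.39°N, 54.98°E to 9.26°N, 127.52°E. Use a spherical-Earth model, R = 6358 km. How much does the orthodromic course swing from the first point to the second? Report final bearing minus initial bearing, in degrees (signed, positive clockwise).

+52.8°

Initial bearing θ₁ = atan2(sin Δλ cos φ₂, cos φ₁ sin φ₂ − sin φ₁ cos φ₂ cos Δλ) = 101.85°
Final bearing θ₂ = (initial bearing from the destination back to the start) + 180° = 154.62°
Δθ = θ₂ − θ₁ = +52.8°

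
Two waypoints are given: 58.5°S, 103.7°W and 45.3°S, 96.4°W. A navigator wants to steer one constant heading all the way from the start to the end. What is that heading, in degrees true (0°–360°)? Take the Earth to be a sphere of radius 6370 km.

18.7°

Meridional parts: M(φ₁)=-1.2657, M(φ₂)=-0.8888 → ΔM = +0.3769;  Δλ = +0.1274 rad
tan C = Δλ / ΔM = +0.3380 → C = 18.68°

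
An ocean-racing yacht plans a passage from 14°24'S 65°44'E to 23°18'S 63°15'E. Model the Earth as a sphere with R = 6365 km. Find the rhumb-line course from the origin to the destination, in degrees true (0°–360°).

194.8°

Meridional parts: M(φ₁)=-0.2540, M(φ₂)=-0.4184 → ΔM = -0.1643;  Δλ = -0.0433 rad
tan C = Δλ / ΔM = +0.2637 → C = 194.77°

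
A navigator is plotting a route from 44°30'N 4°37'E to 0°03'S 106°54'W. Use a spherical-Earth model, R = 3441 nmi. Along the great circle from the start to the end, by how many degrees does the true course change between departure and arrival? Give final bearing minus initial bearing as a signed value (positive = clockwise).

-62.0°

At departure: θ₁ = atan2(sin Δλ cos φ₂, cos φ₁ sin φ₂ − sin φ₁ cos φ₂ cos Δλ) = 285.41°
At arrival: θ₂ = atan2(sin Δλ cos φ₁, −cos φ₂ sin φ₁ + sin φ₂ cos φ₁ cos Δλ) = 223.44°
Δθ = θ₂ − θ₁ = -62.0°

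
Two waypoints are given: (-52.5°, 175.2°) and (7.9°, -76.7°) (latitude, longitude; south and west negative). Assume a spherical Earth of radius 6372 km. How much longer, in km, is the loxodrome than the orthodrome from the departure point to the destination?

453 km

Great circle: cos σ = sin φ₁ sin φ₂ + cos φ₁ cos φ₂ cos Δλ,  σ = 1.8717 rad → d_gc = 11926.4 km
Rhumb line: Δψ = +1.2187, q = Δφ/Δψ = 0.8650, d_rh = R√(Δφ²+q²Δλ²) = 12379.7 km
Excess = 12379.7 − 11926.4 = 453.3 ≈ 453 km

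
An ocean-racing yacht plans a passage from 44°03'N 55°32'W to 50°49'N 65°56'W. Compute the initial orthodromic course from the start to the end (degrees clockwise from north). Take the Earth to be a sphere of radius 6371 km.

θ = atan2( sin Δλ·cos φ₂ ,  cos φ₁ sin φ₂ − sin φ₁ cos φ₂ cos Δλ )
  = atan2(-0.1141, +0.1250) = 317.63°

317.6°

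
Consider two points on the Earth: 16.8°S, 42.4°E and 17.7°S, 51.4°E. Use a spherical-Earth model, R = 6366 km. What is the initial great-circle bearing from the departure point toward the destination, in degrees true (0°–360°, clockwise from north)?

97.3°

θ = atan2( sin Δλ·cos φ₂ ,  cos φ₁ sin φ₂ − sin φ₁ cos φ₂ cos Δλ )
  = atan2(+0.1490, -0.0191) = 97.30°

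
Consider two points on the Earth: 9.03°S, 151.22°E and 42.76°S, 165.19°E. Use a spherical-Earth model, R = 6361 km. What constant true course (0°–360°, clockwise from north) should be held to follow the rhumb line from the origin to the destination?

160.0°

Δψ = ln[tan(π/4+φ₂/2)/tan(π/4+φ₁/2)] = -0.6689
Δλ = +0.2438 rad (taken the short way round)
course = atan2(Δλ, Δψ) = 159.97°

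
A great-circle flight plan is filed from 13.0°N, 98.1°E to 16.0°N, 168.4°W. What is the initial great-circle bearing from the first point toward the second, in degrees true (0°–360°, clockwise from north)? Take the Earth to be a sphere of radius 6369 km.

θ = atan2( sin Δλ·cos φ₂ ,  cos φ₁ sin φ₂ − sin φ₁ cos φ₂ cos Δλ )
  = atan2(+0.9595, +0.2818) = 73.63°

73.6°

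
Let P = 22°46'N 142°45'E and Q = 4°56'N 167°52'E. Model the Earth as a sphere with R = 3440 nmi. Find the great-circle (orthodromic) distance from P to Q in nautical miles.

Haversine: a = sin²(Δφ/2)+cos φ₁ cos φ₂ sin²(Δλ/2) = 0.06746;  σ = 2·atan2(√a,√(1−a))
σ = 30.107° → d = Rσ = 3440·0.52547 = 1808 nmi

1808 nmi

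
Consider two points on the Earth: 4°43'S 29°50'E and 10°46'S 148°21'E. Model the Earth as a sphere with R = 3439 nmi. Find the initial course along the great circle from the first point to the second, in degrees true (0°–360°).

θ = atan2( sin Δλ·cos φ₂ ,  cos φ₁ sin φ₂ − sin φ₁ cos φ₂ cos Δλ )
  = atan2(+0.8632, -0.2247) = 104.59°

104.6°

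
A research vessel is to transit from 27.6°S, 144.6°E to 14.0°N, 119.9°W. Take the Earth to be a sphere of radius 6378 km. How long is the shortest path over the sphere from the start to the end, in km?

cos σ = sin φ₁ sin φ₂ + cos φ₁ cos φ₂ cos Δλ
      = sin(-27.60°)sin(14.00°) + cos(-27.60°)cos(14.00°)cos(95.50°) = -0.1945
σ = 101.215° → d = Rσ = 6378·1.76654 = 11267 km

11267 km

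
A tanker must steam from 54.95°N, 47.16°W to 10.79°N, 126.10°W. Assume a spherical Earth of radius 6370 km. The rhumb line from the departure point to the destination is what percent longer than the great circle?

3.0%

Great circle: σ = 1.3062 rad → d_gc = Rσ = 8320.7 km
Rhumb: Δφ = -0.7707, Δλ = -1.3778, Δψ = -0.9633, q = Δφ/Δψ = 0.8001 → d_rh = R√(Δφ²+q²Δλ²) = 8568.3 km
Excess = (8568.3 − 8320.7) / 8320.7 = 247.6 / 8320.7 = 2.98% ≈ 3.0%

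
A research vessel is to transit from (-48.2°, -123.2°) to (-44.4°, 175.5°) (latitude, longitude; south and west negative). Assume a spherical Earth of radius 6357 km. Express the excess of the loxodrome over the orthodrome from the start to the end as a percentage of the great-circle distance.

Great circle: σ = 0.7223 rad → d_gc = Rσ = 4591.8 km
Rhumb: Δφ = +0.0663, Δλ = -1.0699, Δψ = +0.0961, q = Δφ/Δψ = 0.6905 → d_rh = R√(Δφ²+q²Δλ²) = 4715.0 km
Excess = (4715.0 − 4591.8) / 4591.8 = 123.2 / 4591.8 = 2.68% ≈ 2.7%

2.7%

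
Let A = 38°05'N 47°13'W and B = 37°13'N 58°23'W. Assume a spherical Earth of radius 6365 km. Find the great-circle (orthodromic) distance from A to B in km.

cos σ = sin φ₁ sin φ₂ + cos φ₁ cos φ₂ cos Δλ
      = sin(38.08°)sin(37.22°) + cos(38.08°)cos(37.22°)cos(-11.17°) = 0.9880
σ = 8.878° → d = Rσ = 6365·0.15495 = 986 km

986 km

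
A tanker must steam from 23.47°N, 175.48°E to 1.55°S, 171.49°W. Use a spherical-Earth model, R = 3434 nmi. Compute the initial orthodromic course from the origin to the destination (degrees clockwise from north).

151.4°

N = sin Δλ·cos φ₂ = +0.2254;  D = cos φ₁ sin φ₂ − sin φ₁ cos φ₂ cos Δλ = -0.4127
initial course = atan2(N, D) = 151.36°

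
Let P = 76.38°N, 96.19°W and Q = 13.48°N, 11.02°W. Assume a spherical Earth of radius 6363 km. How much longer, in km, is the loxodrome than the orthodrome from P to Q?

Great circle: cos σ = sin φ₁ sin φ₂ + cos φ₁ cos φ₂ cos Δλ,  σ = 1.3224 rad → d_gc = 8414.5 km
Rhumb line: Δψ = -1.8876, q = Δφ/Δψ = 0.5816, d_rh = R√(Δφ²+q²Δλ²) = 8891.3 km
Excess = 8891.3 − 8414.5 = 476.8 ≈ 477 km

477 km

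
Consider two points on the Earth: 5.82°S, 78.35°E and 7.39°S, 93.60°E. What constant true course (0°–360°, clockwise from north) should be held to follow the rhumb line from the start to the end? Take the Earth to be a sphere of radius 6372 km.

95.9°

Δψ = ln[tan(π/4+φ₂/2)/tan(π/4+φ₁/2)] = -0.0276
Δλ = +0.2662 rad (taken the short way round)
course = atan2(Δλ, Δψ) = 95.92°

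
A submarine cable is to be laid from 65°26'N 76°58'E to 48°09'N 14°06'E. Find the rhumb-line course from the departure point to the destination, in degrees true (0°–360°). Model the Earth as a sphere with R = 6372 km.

Meridional parts: M(φ₁)=+1.5245, M(φ₂)=+0.9614 → ΔM = -0.5631;  Δλ = -1.0972 rad
tan C = Δλ / ΔM = +1.9485 → C = 242.83°

242.8°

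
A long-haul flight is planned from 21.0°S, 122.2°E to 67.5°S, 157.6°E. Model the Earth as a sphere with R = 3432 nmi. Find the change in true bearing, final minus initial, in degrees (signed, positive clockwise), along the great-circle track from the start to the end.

-27.2°

At departure: θ₁ = atan2(sin Δλ cos φ₂, cos φ₁ sin φ₂ − sin φ₁ cos φ₂ cos Δλ) = 163.55°
At arrival: θ₂ = atan2(sin Δλ cos φ₁, −cos φ₂ sin φ₁ + sin φ₂ cos φ₁ cos Δλ) = 136.30°
Δθ = θ₂ − θ₁ = -27.2°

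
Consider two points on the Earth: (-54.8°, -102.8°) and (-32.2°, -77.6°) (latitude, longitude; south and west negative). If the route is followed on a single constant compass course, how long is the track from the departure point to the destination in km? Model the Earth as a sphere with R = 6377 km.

Δψ = ln[tan(π/4+φ₂/2)/tan(π/4+φ₁/2)] = +0.5540;  Δφ = +0.3944 rad,  Δλ = +0.4398 rad
q = Δφ/Δψ = 0.7120
d = R·√(Δφ² + q²Δλ²) = 6377·0.50363 = 3212 km

3212 km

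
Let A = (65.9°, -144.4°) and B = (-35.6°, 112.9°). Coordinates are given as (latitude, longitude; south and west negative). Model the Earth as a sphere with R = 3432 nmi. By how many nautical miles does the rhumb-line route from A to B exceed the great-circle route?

Great circle: cos σ = sin φ₁ sin φ₂ + cos φ₁ cos φ₂ cos Δλ,  σ = 2.2198 rad → d_gc = 7618.3 nmi
Rhumb line: Δψ = -2.2099, q = Δφ/Δψ = 0.8016, d_rh = R√(Δφ²+q²Δλ²) = 7828.3 nmi
Excess = 7828.3 − 7618.3 = 210.0 ≈ 210 nmi

210 nmi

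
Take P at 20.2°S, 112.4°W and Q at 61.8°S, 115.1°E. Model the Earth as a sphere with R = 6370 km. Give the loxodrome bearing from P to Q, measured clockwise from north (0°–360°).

Meridional parts: M(φ₁)=-0.3601, M(φ₂)=-1.3816 → ΔM = -1.0215;  Δλ = -2.3126 rad
tan C = Δλ / ΔM = +2.2639 → C = 246.17°

246.2°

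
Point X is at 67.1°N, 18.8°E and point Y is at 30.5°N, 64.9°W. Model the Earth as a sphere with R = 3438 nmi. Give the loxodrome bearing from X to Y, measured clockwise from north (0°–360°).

Meridional parts: M(φ₁)=+1.5968, M(φ₂)=+0.5594 → ΔM = -1.0374;  Δλ = -1.4608 rad
tan C = Δλ / ΔM = +1.4082 → C = 234.62°

234.6°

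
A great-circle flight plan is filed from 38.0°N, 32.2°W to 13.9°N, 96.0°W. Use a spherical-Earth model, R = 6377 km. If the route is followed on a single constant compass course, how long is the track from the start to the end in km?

Δψ = ln[tan(π/4+φ₂/2)/tan(π/4+φ₁/2)] = -0.4730;  Δφ = -0.4206 rad,  Δλ = -1.1135 rad
q = Δφ/Δψ = 0.8893
d = R·√(Δφ² + q²Δλ²) = 6377·1.07591 = 6861 km

6861 km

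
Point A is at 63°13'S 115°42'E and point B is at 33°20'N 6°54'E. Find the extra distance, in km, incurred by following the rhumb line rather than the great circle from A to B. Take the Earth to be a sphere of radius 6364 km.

422 km

Great circle: cos σ = sin φ₁ sin φ₂ + cos φ₁ cos φ₂ cos Δλ,  σ = 2.2292 rad → d_gc = 14186.9 km
Rhumb line: Δψ = +2.0528, q = Δφ/Δψ = 0.8209, d_rh = R√(Δφ²+q²Δλ²) = 14608.7 km
Excess = 14608.7 − 14186.9 = 421.8 ≈ 422 km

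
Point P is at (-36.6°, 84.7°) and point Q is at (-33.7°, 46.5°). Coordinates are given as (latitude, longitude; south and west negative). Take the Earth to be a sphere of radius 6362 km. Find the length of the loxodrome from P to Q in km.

Rhumb course C = atan2(Δλ, Δψ) with Δψ = ln[tan(π/4+φ₂/2)/tan(π/4+φ₁/2)] = +0.0619, Δλ = -0.6667 → C = 275.31°
d = R·|Δφ| / |cos C| = 6362·0.05061 / 0.09247 = 3482 km

3482 km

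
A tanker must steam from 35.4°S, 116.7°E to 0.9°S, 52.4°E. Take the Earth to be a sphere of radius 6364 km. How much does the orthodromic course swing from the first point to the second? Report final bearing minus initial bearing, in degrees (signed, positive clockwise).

At departure: θ₁ = atan2(sin Δλ cos φ₂, cos φ₁ sin φ₂ − sin φ₁ cos φ₂ cos Δλ) = 284.82°
At arrival: θ₂ = atan2(sin Δλ cos φ₁, −cos φ₂ sin φ₁ + sin φ₂ cos φ₁ cos Δλ) = 307.99°
Δθ = θ₂ − θ₁ = +23.2°

+23.2°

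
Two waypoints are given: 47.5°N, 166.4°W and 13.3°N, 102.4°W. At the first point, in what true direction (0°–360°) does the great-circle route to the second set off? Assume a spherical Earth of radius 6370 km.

100.3°

θ = atan2( sin Δλ·cos φ₂ ,  cos φ₁ sin φ₂ − sin φ₁ cos φ₂ cos Δλ )
  = atan2(+0.8747, -0.1591) = 100.31°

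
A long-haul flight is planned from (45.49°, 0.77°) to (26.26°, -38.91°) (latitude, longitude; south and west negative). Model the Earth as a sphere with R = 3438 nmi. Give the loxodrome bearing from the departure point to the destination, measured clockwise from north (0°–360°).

238.9°

Δψ = ln[tan(π/4+φ₂/2)/tan(π/4+φ₁/2)] = -0.4183
Δλ = -0.6925 rad (taken the short way round)
course = atan2(Δλ, Δψ) = 238.87°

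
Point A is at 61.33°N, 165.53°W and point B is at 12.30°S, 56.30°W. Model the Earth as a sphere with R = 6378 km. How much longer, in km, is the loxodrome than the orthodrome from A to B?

601 km

Great circle: cos σ = sin φ₁ sin φ₂ + cos φ₁ cos φ₂ cos Δλ,  σ = 1.9191 rad → d_gc = 12240.0 km
Rhumb line: Δψ = -1.5807, q = Δφ/Δψ = 0.8130, d_rh = R√(Δφ²+q²Δλ²) = 12841.3 km
Excess = 12841.3 − 12240.0 = 601.3 ≈ 601 km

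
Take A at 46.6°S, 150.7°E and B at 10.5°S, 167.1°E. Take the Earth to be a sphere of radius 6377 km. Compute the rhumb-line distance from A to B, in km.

Rhumb course C = atan2(Δλ, Δψ) with Δψ = ln[tan(π/4+φ₂/2)/tan(π/4+φ₁/2)] = +0.7371, Δλ = +0.2862 → C = 21.22°
d = R·|Δφ| / |cos C| = 6377·0.63006 / 0.93219 = 4310 km

4310 km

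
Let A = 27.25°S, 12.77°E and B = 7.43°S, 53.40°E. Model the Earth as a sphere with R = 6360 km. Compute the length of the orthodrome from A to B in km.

Haversine: a = sin²(Δφ/2)+cos φ₁ cos φ₂ sin²(Δλ/2) = 0.13588;  σ = 2·atan2(√a,√(1−a))
σ = 43.260° → d = Rσ = 6360·0.75504 = 4802 km

4802 km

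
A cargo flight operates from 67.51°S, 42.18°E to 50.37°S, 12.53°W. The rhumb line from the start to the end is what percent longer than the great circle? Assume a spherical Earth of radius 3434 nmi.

Great circle: σ = 0.5499 rad → d_gc = Rσ = 1888.5 nmi
Rhumb: Δφ = +0.2991, Δλ = -0.9549, Δψ = +0.5946, q = Δφ/Δψ = 0.5031 → d_rh = R√(Δφ²+q²Δλ²) = 1943.5 nmi
Excess = (1943.5 − 1888.5) / 1888.5 = 55.0 / 1888.5 = 2.91% ≈ 2.9%

2.9%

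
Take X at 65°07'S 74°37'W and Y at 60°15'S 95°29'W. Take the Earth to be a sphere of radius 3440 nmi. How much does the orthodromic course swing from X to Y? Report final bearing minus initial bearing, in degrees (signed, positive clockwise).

Initial bearing θ₁ = atan2(sin Δλ cos φ₂, cos φ₁ sin φ₂ − sin φ₁ cos φ₂ cos Δλ) = 287.38°
Final bearing θ₂ = (initial bearing from the destination back to the start) + 180° = 305.98°
Δθ = θ₂ − θ₁ = +18.6°

+18.6°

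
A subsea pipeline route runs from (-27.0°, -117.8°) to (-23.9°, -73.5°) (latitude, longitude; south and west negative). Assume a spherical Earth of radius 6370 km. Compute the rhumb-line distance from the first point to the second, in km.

4460 km

Rhumb course C = atan2(Δλ, Δψ) with Δψ = ln[tan(π/4+φ₂/2)/tan(π/4+φ₁/2)] = +0.0599, Δλ = +0.7732 → C = 85.57°
d = R·|Δφ| / |cos C| = 6370·0.05411 / 0.07728 = 4460 km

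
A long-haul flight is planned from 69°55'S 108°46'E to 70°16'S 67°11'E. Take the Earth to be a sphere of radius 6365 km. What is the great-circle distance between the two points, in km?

Haversine: a = sin²(Δφ/2)+cos φ₁ cos φ₂ sin²(Δλ/2) = 0.01462;  σ = 2·atan2(√a,√(1−a))
σ = 13.889° → d = Rσ = 6365·0.24241 = 1543 km

1543 km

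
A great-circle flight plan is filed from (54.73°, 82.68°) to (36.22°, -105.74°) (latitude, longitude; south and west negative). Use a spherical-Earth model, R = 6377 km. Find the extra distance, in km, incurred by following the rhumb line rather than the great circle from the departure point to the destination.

Great circle: cos σ = sin φ₁ sin φ₂ + cos φ₁ cos φ₂ cos Δλ,  σ = 1.5492 rad → d_gc = 9879.2 km
Rhumb line: Δψ = -0.4670, q = Δφ/Δψ = 0.6918, d_rh = R√(Δφ²+q²Δλ²) = 13369.9 km
Excess = 13369.9 − 9879.2 = 3490.7 ≈ 3491 km

3491 km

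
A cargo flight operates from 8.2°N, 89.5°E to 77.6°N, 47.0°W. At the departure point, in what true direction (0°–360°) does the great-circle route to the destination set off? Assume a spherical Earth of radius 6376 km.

351.5°

θ = atan2( sin Δλ·cos φ₂ ,  cos φ₁ sin φ₂ − sin φ₁ cos φ₂ cos Δλ )
  = atan2(-0.1478, +0.9889) = 351.50°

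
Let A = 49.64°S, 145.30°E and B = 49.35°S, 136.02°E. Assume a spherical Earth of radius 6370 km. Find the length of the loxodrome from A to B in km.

671 km

Δψ = ln[tan(π/4+φ₂/2)/tan(π/4+φ₁/2)] = +0.0078;  Δφ = +0.0051 rad,  Δλ = -0.1620 rad
q = Δφ/Δψ = 0.6495
d = R·√(Δφ² + q²Δλ²) = 6370·0.10532 = 671 km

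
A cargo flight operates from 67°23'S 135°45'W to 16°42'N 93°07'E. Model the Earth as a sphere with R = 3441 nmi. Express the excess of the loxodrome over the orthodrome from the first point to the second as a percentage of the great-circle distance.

9.1%

Great circle: σ = 2.1032 rad → d_gc = Rσ = 7236.9 nmi
Rhumb: Δφ = +1.4675, Δλ = -2.2887, Δψ = +1.9053, q = Δφ/Δψ = 0.7702 → d_rh = R√(Δφ²+q²Δλ²) = 7892.9 nmi
Excess = (7892.9 − 7236.9) / 7236.9 = 656.0 / 7236.9 = 9.06% ≈ 9.1%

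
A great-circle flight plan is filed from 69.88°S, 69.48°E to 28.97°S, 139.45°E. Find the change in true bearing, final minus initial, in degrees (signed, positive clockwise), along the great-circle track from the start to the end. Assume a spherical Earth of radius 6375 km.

Initial bearing θ₁ = atan2(sin Δλ cos φ₂, cos φ₁ sin φ₂ − sin φ₁ cos φ₂ cos Δλ) = 82.05°
Final bearing θ₂ = (initial bearing from the destination back to the start) + 180° = 22.92°
Δθ = θ₂ − θ₁ = -59.1°

-59.1°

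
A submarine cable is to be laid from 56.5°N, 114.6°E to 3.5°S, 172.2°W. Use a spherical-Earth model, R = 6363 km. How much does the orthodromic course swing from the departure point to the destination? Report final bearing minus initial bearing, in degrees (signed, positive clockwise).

At departure: θ₁ = atan2(sin Δλ cos φ₂, cos φ₁ sin φ₂ − sin φ₁ cos φ₂ cos Δλ) = 106.01°
At arrival: θ₂ = atan2(sin Δλ cos φ₁, −cos φ₂ sin φ₁ + sin φ₂ cos φ₁ cos Δλ) = 147.89°
Δθ = θ₂ − θ₁ = +41.9°

+41.9°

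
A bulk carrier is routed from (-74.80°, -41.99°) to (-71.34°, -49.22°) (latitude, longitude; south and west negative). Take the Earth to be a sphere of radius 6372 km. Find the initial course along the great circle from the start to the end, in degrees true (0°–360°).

θ = atan2( sin Δλ·cos φ₂ ,  cos φ₁ sin φ₂ − sin φ₁ cos φ₂ cos Δλ )
  = atan2(-0.0403, +0.0579) = 325.18°

325.2°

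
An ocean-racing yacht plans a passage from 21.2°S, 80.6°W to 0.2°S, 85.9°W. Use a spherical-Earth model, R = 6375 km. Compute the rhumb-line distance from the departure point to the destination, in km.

2407 km

Rhumb course C = atan2(Δλ, Δψ) with Δψ = ln[tan(π/4+φ₂/2)/tan(π/4+φ₁/2)] = +0.3753, Δλ = -0.0925 → C = 346.15°
d = R·|Δφ| / |cos C| = 6375·0.36652 / 0.97094 = 2407 km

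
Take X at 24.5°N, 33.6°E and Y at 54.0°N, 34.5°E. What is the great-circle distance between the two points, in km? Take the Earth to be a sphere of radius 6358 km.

Haversine: a = sin²(Δφ/2)+cos φ₁ cos φ₂ sin²(Δλ/2) = 0.06486;  σ = 2·atan2(√a,√(1−a))
σ = 29.508° → d = Rσ = 6358·0.51501 = 3274 km

3274 km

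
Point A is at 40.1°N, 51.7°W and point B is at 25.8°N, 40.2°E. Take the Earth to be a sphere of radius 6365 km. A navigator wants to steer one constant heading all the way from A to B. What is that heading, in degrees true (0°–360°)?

100.6°

Meridional parts: M(φ₁)=+0.7652, M(φ₂)=+0.4663 → ΔM = -0.2989;  Δλ = +1.6040 rad
tan C = Δλ / ΔM = -5.3670 → C = 100.55°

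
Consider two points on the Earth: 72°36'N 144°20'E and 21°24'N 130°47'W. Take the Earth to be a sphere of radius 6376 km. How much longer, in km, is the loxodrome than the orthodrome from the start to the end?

Great circle: cos σ = sin φ₁ sin φ₂ + cos φ₁ cos φ₂ cos Δλ,  σ = 1.1885 rad → d_gc = 7578.2 km
Rhumb line: Δψ = -1.4947, q = Δφ/Δψ = 0.5979, d_rh = R√(Δφ²+q²Δλ²) = 8022.2 km
Excess = 8022.2 − 7578.2 = 444.0 ≈ 444 km

444 km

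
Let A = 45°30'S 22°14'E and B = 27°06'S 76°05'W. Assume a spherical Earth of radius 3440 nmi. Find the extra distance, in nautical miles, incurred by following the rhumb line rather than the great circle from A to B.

253 nmi

Great circle: cos σ = sin φ₁ sin φ₂ + cos φ₁ cos φ₂ cos Δλ,  σ = 1.3339 rad → d_gc = 4588.7 nmi
Rhumb line: Δψ = +0.4021, q = Δφ/Δψ = 0.7987, d_rh = R√(Δφ²+q²Δλ²) = 4842.1 nmi
Excess = 4842.1 − 4588.7 = 253.4 ≈ 253 nmi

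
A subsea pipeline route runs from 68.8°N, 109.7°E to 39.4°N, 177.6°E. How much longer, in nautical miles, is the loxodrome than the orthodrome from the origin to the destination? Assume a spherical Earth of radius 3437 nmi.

115 nmi

Great circle: cos σ = sin φ₁ sin φ₂ + cos φ₁ cos φ₂ cos Δλ,  σ = 0.7997 rad → d_gc = 2748.6 nmi
Rhumb line: Δψ = -0.9266, q = Δφ/Δψ = 0.5538, d_rh = R√(Δφ²+q²Δλ²) = 2863.3 nmi
Excess = 2863.3 − 2748.6 = 114.7 ≈ 115 nmi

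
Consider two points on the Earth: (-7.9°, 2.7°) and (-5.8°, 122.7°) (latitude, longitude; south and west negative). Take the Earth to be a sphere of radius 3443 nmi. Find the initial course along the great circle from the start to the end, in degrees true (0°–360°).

θ = atan2( sin Δλ·cos φ₂ ,  cos φ₁ sin φ₂ − sin φ₁ cos φ₂ cos Δλ )
  = atan2(+0.8616, -0.1685) = 101.06°

101.1°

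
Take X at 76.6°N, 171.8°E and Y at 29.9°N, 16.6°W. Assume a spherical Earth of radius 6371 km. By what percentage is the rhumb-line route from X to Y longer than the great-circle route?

35.5%

Great circle: σ = 1.2806 rad → d_gc = Rσ = 8158.5 km
Rhumb: Δφ = -0.8151, Δλ = +2.9950, Δψ = -1.5943, q = Δφ/Δψ = 0.5113 → d_rh = R√(Δφ²+q²Δλ²) = 11051.3 km
Excess = (11051.3 − 8158.5) / 8158.5 = 2892.8 / 8158.5 = 35.46% ≈ 35.5%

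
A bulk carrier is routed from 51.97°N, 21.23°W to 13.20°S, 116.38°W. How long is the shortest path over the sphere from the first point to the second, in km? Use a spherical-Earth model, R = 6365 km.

11500 km

Haversine: a = sin²(Δφ/2)+cos φ₁ cos φ₂ sin²(Δλ/2) = 0.61685;  σ = 2·atan2(√a,√(1−a))
σ = 103.516° → d = Rσ = 6365·1.80669 = 11500 km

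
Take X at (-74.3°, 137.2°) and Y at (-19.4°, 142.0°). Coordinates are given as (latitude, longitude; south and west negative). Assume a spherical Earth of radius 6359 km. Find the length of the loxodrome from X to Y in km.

Δψ = ln[tan(π/4+φ₂/2)/tan(π/4+φ₁/2)] = +1.6362;  Δφ = +0.9582 rad,  Δλ = +0.0838 rad
q = Δφ/Δψ = 0.5856
d = R·√(Δφ² + q²Δλ²) = 6359·0.95944 = 6101 km

6101 km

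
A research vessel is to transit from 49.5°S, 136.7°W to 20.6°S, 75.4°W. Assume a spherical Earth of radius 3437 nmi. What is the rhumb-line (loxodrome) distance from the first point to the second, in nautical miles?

3418 nmi

Rhumb course C = atan2(Δλ, Δψ) with Δψ = ln[tan(π/4+φ₂/2)/tan(π/4+φ₁/2)] = +0.6296, Δλ = +1.0699 → C = 59.52°
d = R·|Δφ| / |cos C| = 3437·0.50440 / 0.50719 = 3418 nmi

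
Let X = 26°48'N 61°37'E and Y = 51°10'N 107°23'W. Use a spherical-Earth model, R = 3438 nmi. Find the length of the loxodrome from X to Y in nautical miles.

7880 nmi

Rhumb course C = atan2(Δλ, Δψ) with Δψ = ln[tan(π/4+φ₂/2)/tan(π/4+φ₁/2)] = +0.5570, Δλ = -2.9496 → C = 280.69°
d = R·|Δφ| / |cos C| = 3438·0.42528 / 0.18554 = 7880 nmi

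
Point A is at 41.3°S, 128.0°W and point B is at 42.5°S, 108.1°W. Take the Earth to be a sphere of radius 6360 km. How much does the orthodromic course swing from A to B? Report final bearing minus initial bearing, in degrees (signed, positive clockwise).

-13.4°

At departure: θ₁ = atan2(sin Δλ cos φ₂, cos φ₁ sin φ₂ − sin φ₁ cos φ₂ cos Δλ) = 101.27°
At arrival: θ₂ = atan2(sin Δλ cos φ₁, −cos φ₂ sin φ₁ + sin φ₂ cos φ₁ cos Δλ) = 87.90°
Δθ = θ₂ − θ₁ = -13.4°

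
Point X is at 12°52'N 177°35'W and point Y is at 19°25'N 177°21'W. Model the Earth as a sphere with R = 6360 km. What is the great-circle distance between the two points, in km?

727 km

Haversine: a = sin²(Δφ/2)+cos φ₁ cos φ₂ sin²(Δλ/2) = 0.00327;  σ = 2·atan2(√a,√(1−a))
σ = 6.554° → d = Rσ = 6360·0.11439 = 727 km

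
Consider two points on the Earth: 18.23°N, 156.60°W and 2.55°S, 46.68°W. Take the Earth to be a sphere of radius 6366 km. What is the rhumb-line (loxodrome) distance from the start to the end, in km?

12249 km

Rhumb course C = atan2(Δλ, Δψ) with Δψ = ln[tan(π/4+φ₂/2)/tan(π/4+φ₁/2)] = -0.3682, Δλ = +1.9185 → C = 100.86°
d = R·|Δφ| / |cos C| = 6366·0.36268 / 0.18849 = 12249 km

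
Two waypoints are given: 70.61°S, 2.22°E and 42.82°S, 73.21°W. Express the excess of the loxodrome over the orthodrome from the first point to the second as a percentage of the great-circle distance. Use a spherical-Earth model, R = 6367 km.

Great circle: σ = 0.7920 rad → d_gc = Rσ = 5042.8 km
Rhumb: Δφ = +0.4850, Δλ = -1.3165, Δψ = +0.9385, q = Δφ/Δψ = 0.5168 → d_rh = R√(Δφ²+q²Δλ²) = 5320.2 km
Excess = (5320.2 − 5042.8) / 5042.8 = 277.4 / 5042.8 = 5.50% ≈ 5.5%

5.5%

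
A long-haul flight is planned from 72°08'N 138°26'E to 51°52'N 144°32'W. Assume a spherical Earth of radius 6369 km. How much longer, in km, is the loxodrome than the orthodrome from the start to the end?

264 km

Great circle: cos σ = sin φ₁ sin φ₂ + cos φ₁ cos φ₂ cos Δλ,  σ = 0.6581 rad → d_gc = 4191.5 km
Rhumb line: Δψ = -0.7879, q = Δφ/Δψ = 0.4489, d_rh = R√(Δφ²+q²Δλ²) = 4455.8 km
Excess = 4455.8 − 4191.5 = 264.3 ≈ 264 km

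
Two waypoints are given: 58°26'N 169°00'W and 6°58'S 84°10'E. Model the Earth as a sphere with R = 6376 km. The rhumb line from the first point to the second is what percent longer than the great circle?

Great circle: σ = 1.8274 rad → d_gc = Rσ = 11651.7 km
Rhumb: Δφ = -1.1414, Δλ = -1.8646, Δψ = -1.3854, q = Δφ/Δψ = 0.8239 → d_rh = R√(Δφ²+q²Δλ²) = 12202.9 km
Excess = (12202.9 − 11651.7) / 11651.7 = 551.2 / 11651.7 = 4.73% ≈ 4.7%

4.7%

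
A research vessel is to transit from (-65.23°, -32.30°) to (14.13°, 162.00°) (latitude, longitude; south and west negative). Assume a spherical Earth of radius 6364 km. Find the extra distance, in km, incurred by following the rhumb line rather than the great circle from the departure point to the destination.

Great circle: cos σ = sin φ₁ sin φ₂ + cos φ₁ cos φ₂ cos Δλ,  σ = 2.2337 rad → d_gc = 14215.0 km
Rhumb line: Δψ = +1.7651, q = Δφ/Δψ = 0.7847, d_rh = R√(Δφ²+q²Δλ²) = 16919.6 km
Excess = 16919.6 − 14215.0 = 2704.6 ≈ 2705 km

2705 km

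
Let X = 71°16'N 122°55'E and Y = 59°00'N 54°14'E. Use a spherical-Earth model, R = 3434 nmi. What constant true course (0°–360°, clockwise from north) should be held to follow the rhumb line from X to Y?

246.6°

Δψ = ln[tan(π/4+φ₂/2)/tan(π/4+φ₁/2)] = -0.5195
Δλ = -1.1988 rad (taken the short way round)
course = atan2(Δλ, Δψ) = 246.57°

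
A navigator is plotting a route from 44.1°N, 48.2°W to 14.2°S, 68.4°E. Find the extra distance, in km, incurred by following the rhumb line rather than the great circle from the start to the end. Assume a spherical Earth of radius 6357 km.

Great circle: cos σ = sin φ₁ sin φ₂ + cos φ₁ cos φ₂ cos Δλ,  σ = 2.0742 rad → d_gc = 13185.9 km
Rhumb line: Δψ = -1.1097, q = Δφ/Δψ = 0.9169, d_rh = R√(Δφ²+q²Δλ²) = 13510.8 km
Excess = 13510.8 − 13185.9 = 324.9 ≈ 325 km

325 km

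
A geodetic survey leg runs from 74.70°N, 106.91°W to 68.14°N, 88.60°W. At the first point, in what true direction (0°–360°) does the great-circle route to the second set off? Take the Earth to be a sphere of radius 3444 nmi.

N = sin Δλ·cos φ₂ = +0.1170;  D = cos φ₁ sin φ₂ − sin φ₁ cos φ₂ cos Δλ = -0.0961
initial course = atan2(N, D) = 129.39°

129.4°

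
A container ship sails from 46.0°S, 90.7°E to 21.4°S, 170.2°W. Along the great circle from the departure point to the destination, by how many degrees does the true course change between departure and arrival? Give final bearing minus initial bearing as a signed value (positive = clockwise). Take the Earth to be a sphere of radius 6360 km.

Initial bearing θ₁ = atan2(sin Δλ cos φ₂, cos φ₁ sin φ₂ − sin φ₁ cos φ₂ cos Δλ) = 111.35°
Final bearing θ₂ = (initial bearing from the destination back to the start) + 180° = 44.02°
Δθ = θ₂ − θ₁ = -67.3°

-67.3°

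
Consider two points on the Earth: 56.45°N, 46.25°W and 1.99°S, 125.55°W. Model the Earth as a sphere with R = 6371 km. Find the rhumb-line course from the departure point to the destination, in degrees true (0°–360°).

228.3°

Meridional parts: M(φ₁)=+1.1992, M(φ₂)=-0.0347 → ΔM = -1.2339;  Δλ = -1.3840 rad
tan C = Δλ / ΔM = +1.1217 → C = 228.28°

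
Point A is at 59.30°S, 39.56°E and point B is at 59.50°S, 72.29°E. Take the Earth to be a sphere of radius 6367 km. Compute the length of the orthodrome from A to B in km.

Haversine: a = sin²(Δφ/2)+cos φ₁ cos φ₂ sin²(Δλ/2) = 0.02057;  σ = 2·atan2(√a,√(1−a))
σ = 16.493° → d = Rσ = 6367·0.28786 = 1833 km

1833 km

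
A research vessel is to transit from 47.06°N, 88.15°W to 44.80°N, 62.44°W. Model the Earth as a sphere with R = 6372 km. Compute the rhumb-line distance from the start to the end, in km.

2004 km

Rhumb course C = atan2(Δλ, Δψ) with Δψ = ln[tan(π/4+φ₂/2)/tan(π/4+φ₁/2)] = -0.0567, Δλ = +0.4487 → C = 97.20°
d = R·|Δφ| / |cos C| = 6372·0.03944 / 0.12541 = 2004 km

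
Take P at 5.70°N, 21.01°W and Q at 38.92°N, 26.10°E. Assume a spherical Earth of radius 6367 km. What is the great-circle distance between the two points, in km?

5989 km

cos σ = sin φ₁ sin φ₂ + cos φ₁ cos φ₂ cos Δλ
      = sin(5.70°)sin(38.92°) + cos(5.70°)cos(38.92°)cos(47.11°) = 0.5893
σ = 53.893° → d = Rσ = 6367·0.94061 = 5989 km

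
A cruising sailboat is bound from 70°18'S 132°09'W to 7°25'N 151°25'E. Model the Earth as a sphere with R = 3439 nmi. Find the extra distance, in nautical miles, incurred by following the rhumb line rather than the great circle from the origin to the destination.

169 nmi

Great circle: cos σ = sin φ₁ sin φ₂ + cos φ₁ cos φ₂ cos Δλ,  σ = 1.6139 rad → d_gc = 5550.3 nmi
Rhumb line: Δψ = +1.8806, q = Δφ/Δψ = 0.7212, d_rh = R√(Δφ²+q²Δλ²) = 5719.1 nmi
Excess = 5719.1 − 5550.3 = 168.8 ≈ 169 nmi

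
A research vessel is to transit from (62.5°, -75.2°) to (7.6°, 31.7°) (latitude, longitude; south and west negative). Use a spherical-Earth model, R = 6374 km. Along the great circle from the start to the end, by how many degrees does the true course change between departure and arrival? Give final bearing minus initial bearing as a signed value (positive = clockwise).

+82.2°

At departure: θ₁ = atan2(sin Δλ cos φ₂, cos φ₁ sin φ₂ − sin φ₁ cos φ₂ cos Δλ) = 71.54°
At arrival: θ₂ = atan2(sin Δλ cos φ₁, −cos φ₂ sin φ₁ + sin φ₂ cos φ₁ cos Δλ) = 153.78°
Δθ = θ₂ − θ₁ = +82.2°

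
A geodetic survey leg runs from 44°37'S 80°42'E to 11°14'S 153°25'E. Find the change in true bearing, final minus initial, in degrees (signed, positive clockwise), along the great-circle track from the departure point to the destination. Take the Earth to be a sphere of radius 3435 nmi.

-39.6°

Initial bearing θ₁ = atan2(sin Δλ cos φ₂, cos φ₁ sin φ₂ − sin φ₁ cos φ₂ cos Δλ) = 85.97°
Final bearing θ₂ = (initial bearing from the destination back to the start) + 180° = 46.38°
Δθ = θ₂ − θ₁ = -39.6°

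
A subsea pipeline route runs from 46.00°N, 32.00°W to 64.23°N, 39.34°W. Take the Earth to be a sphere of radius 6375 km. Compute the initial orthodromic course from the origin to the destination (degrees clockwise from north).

N = sin Δλ·cos φ₂ = -0.0555;  D = cos φ₁ sin φ₂ − sin φ₁ cos φ₂ cos Δλ = +0.3154
initial course = atan2(N, D) = 350.01°

350.0°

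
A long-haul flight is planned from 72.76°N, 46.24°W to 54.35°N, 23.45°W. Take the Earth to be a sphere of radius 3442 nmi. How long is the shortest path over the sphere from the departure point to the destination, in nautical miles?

1245 nmi

Haversine: a = sin²(Δφ/2)+cos φ₁ cos φ₂ sin²(Δλ/2) = 0.03233;  σ = 2·atan2(√a,√(1−a))
σ = 20.718° → d = Rσ = 3442·0.36159 = 1245 nmi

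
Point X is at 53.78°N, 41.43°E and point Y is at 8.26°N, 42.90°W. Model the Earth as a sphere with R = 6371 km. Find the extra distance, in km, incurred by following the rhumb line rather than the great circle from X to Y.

283 km

Great circle: cos σ = sin φ₁ sin φ₂ + cos φ₁ cos φ₂ cos Δλ,  σ = 1.3962 rad → d_gc = 8895.4 km
Rhumb line: Δψ = -0.9730, q = Δφ/Δψ = 0.8165, d_rh = R√(Δφ²+q²Δλ²) = 9178.4 km
Excess = 9178.4 − 8895.4 = 283.0 ≈ 283 km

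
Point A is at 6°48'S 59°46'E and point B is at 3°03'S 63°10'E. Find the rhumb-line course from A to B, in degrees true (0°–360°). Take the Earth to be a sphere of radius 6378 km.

Meridional parts: M(φ₁)=-0.1190, M(φ₂)=-0.0533 → ΔM = +0.0657;  Δλ = +0.0593 rad
tan C = Δλ / ΔM = +0.9032 → C = 42.09°

42.1°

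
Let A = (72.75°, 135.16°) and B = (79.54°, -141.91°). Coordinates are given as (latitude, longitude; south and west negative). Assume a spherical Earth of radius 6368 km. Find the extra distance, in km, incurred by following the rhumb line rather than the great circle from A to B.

184 km

Great circle: cos σ = sin φ₁ sin φ₂ + cos φ₁ cos φ₂ cos Δλ,  σ = 0.3308 rad → d_gc = 2106.7 km
Rhumb line: Δψ = +0.5051, q = Δφ/Δψ = 0.2346, d_rh = R√(Δφ²+q²Δλ²) = 2290.6 km
Excess = 2290.6 − 2106.7 = 183.9 ≈ 184 km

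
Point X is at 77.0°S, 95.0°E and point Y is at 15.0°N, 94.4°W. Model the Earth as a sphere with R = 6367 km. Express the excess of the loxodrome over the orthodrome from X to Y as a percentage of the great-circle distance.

23.3%

Great circle: σ = 2.0562 rad → d_gc = Rσ = 13091.7 km
Rhumb: Δφ = +1.6057, Δλ = +2.9775, Δψ = +2.4370, q = Δφ/Δψ = 0.6589 → d_rh = R√(Δφ²+q²Δλ²) = 16141.6 km
Excess = (16141.6 − 13091.7) / 13091.7 = 3049.9 / 13091.7 = 23.30% ≈ 23.3%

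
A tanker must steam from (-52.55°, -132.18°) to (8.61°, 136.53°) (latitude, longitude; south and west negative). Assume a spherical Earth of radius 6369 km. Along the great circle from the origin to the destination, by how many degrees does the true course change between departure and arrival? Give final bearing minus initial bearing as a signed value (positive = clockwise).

At departure: θ₁ = atan2(sin Δλ cos φ₂, cos φ₁ sin φ₂ − sin φ₁ cos φ₂ cos Δλ) = 274.24°
At arrival: θ₂ = atan2(sin Δλ cos φ₁, −cos φ₂ sin φ₁ + sin φ₂ cos φ₁ cos Δλ) = 322.17°
Δθ = θ₂ − θ₁ = +47.9°

+47.9°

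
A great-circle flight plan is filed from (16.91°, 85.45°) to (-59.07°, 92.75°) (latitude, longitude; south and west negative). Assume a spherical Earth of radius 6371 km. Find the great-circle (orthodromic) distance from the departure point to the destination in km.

8475 km

Haversine: a = sin²(Δφ/2)+cos φ₁ cos φ₂ sin²(Δλ/2) = 0.38086;  σ = 2·atan2(√a,√(1−a))
σ = 76.215° → d = Rσ = 6371·1.33021 = 8475 km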